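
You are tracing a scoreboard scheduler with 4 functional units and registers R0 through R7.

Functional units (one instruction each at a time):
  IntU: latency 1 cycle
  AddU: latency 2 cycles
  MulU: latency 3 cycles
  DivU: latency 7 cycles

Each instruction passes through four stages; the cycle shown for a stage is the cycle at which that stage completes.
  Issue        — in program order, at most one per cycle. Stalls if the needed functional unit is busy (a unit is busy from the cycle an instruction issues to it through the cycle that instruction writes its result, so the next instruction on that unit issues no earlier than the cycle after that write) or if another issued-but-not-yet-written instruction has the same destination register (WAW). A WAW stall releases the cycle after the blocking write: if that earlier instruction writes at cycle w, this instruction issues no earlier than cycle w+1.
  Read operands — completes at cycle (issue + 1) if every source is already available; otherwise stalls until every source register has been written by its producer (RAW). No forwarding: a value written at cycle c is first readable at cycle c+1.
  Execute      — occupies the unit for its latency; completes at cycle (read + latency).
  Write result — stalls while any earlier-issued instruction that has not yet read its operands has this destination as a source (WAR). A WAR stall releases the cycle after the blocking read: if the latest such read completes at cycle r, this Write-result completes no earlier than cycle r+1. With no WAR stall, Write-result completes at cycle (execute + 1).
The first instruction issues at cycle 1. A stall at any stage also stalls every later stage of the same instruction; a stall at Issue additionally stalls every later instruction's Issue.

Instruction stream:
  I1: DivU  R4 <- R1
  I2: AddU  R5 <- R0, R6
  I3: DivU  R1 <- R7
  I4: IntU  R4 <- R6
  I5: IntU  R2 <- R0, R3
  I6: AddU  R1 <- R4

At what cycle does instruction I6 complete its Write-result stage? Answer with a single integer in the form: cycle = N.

cycle = 25

[1] issue I1 (DivU)
[2] I1 read-ops · issue I2 (AddU)
[3] I2 read-ops
[5] I2 finished on AddU
[6] I2→R5
[9] I1 finished on DivU
[10] I1→R4
[11] issue I3 (DivU)
[12] I3 read-ops · issue I4 (IntU)
[13] I4 read-ops
[14] I4 finished on IntU
[15] I4→R4
[16] issue I5 (IntU)
[17] I5 read-ops
[18] I5 finished on IntU
[19] I3 finished on DivU · I5→R2
[20] I3→R1
[21] issue I6 (AddU)
[22] I6 read-ops
[24] I6 finished on AddU
[25] I6→R1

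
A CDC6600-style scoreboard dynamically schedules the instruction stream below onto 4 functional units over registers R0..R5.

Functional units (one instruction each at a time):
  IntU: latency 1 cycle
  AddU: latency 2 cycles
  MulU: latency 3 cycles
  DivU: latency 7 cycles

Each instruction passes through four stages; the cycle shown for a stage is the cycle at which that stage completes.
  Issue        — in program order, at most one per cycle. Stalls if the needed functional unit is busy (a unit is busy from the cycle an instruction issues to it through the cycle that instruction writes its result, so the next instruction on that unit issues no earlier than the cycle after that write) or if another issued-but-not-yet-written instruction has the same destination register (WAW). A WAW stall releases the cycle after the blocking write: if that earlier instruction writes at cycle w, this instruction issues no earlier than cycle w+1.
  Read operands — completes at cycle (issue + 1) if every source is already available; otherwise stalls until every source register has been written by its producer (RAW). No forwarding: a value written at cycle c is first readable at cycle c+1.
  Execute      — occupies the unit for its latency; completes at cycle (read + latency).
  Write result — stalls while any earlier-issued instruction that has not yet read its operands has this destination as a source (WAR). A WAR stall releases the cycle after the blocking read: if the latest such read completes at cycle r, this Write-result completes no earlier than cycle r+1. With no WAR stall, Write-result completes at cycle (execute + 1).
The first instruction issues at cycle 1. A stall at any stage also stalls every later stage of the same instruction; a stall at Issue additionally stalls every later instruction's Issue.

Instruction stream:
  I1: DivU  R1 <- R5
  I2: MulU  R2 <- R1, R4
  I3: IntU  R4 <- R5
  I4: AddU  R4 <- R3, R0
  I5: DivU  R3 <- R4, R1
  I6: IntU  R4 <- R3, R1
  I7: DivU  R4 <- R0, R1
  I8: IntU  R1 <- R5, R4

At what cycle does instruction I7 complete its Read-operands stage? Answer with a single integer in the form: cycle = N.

t=1  I1 issues→DivU
t=2  I1 reads | I2 issues→MulU
t=3  I3 issues→IntU
t=4  I3 reads
t=5  I3 exec-done
t=9  I1 exec-done
t=10  I1 writes R1
t=11  I2 reads
t=12  I3 writes R4
t=13  I4 issues→AddU
t=14  I2 exec-done | I4 reads | I5 issues→DivU
t=15  I2 writes R2
t=16  I4 exec-done
t=17  I4 writes R4
t=18  I5 reads | I6 issues→IntU
t=25  I5 exec-done
t=26  I5 writes R3
t=27  I6 reads
t=28  I6 exec-done
t=29  I6 writes R4
t=30  I7 issues→DivU
t=31  I7 reads | I8 issues→IntU
t=38  I7 exec-done
t=39  I7 writes R4
t=40  I8 reads
t=41  I8 exec-done
t=42  I8 writes R1

cycle = 31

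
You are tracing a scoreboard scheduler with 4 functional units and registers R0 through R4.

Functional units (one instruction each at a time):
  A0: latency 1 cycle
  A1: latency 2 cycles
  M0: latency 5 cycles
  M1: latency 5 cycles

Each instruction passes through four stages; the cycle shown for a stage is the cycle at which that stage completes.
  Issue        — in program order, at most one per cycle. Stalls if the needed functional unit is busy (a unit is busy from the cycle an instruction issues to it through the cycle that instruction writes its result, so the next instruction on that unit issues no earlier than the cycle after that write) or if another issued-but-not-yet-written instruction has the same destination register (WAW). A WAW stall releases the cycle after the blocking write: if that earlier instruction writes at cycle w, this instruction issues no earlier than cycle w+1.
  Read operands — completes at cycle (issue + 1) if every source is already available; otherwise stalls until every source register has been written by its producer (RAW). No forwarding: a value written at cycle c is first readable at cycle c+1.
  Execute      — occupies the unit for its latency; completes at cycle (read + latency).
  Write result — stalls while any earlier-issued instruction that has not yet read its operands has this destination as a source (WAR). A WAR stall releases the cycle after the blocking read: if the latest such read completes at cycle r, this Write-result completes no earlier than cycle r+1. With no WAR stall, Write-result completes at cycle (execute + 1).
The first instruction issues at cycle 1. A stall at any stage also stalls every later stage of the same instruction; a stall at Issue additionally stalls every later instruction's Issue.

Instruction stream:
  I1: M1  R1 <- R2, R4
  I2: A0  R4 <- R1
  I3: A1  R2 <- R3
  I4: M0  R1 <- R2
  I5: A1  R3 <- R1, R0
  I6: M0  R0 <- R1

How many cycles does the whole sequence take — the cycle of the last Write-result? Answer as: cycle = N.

cycle = 24

I1: IS=1 RO=2 EX=7 WR=8
I2: IS=2 RO=9 EX=10 WR=11  [RAW R1: wait I1 write@8]
I3: IS=3 RO=4 EX=6 WR=7
I4: IS=9 RO=10 EX=15 WR=16  [WAW R1: wait I1 write@8]
I5: IS=10 RO=17 EX=19 WR=20  [RAW R1: wait I4 write@16]
I6: IS=17 RO=18 EX=23 WR=24  [struct: M0 busy until I4 writes@16]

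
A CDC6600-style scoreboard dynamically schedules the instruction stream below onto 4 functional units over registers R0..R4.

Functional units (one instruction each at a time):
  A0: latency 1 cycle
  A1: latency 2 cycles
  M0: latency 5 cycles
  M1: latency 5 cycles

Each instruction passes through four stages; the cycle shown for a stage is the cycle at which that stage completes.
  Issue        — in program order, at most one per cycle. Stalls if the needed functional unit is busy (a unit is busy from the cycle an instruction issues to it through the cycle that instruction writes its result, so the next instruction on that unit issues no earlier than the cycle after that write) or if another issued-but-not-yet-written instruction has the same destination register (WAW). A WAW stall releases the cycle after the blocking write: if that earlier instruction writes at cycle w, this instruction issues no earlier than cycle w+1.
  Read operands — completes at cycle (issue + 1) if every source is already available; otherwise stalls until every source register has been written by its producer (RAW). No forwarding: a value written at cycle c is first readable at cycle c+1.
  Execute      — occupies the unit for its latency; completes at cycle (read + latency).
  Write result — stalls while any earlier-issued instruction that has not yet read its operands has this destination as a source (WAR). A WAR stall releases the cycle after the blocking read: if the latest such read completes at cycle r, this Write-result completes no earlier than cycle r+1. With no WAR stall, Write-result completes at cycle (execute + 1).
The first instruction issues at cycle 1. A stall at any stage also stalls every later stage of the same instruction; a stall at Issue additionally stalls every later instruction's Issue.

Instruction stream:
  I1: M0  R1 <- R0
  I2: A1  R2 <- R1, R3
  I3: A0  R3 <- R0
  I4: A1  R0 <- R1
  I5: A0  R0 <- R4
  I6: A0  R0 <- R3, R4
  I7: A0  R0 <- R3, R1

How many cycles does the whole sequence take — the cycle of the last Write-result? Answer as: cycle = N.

cycle = 29

1) issue 1, read 2, done 7, write 8
2) issue 2, read 9, done 11, write 12  <RAW R1: wait I1 write@8>
3) issue 3, read 4, done 5, write 10  <WAR R3: wait I2 read@9>
4) issue 13, read 14, done 16, write 17  <struct: A1 busy until I2 writes@12>
5) issue 18, read 19, done 20, write 21  <WAW R0: wait I4 write@17>
6) issue 22, read 23, done 24, write 25  <struct: A0 busy until I5 writes@21>
7) issue 26, read 27, done 28, write 29  <struct: A0 busy until I6 writes@25>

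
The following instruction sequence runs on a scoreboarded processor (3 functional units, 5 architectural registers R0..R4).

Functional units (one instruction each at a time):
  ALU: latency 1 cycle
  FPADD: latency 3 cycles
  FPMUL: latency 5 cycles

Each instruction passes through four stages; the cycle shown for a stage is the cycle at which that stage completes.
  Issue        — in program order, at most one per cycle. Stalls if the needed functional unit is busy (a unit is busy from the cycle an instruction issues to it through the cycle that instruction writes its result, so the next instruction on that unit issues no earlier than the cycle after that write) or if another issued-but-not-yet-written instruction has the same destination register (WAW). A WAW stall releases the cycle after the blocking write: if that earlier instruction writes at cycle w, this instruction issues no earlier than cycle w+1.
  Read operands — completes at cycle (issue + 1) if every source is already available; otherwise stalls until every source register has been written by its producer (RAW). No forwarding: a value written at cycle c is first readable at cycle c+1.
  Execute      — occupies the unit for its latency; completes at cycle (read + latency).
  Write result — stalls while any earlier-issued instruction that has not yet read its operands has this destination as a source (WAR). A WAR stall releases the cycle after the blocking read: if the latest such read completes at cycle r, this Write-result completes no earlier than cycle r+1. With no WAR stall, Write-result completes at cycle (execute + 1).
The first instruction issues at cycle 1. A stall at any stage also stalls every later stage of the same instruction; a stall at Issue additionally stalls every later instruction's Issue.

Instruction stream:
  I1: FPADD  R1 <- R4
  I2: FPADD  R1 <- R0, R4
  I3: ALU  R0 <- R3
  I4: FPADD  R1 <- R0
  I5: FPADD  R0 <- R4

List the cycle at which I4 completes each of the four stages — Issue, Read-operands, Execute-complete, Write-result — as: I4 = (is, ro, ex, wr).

I4 = (13, 14, 17, 18)

I1  is:1  ro:2  ex:5  wr:6
I2  is:7  ro:8  ex:11  wr:12  — struct: FPADD busy until I1 writes@6
I3  is:8  ro:9  ex:10  wr:11
I4  is:13  ro:14  ex:17  wr:18  — struct: FPADD busy until I2 writes@12
I5  is:19  ro:20  ex:23  wr:24  — struct: FPADD busy until I4 writes@18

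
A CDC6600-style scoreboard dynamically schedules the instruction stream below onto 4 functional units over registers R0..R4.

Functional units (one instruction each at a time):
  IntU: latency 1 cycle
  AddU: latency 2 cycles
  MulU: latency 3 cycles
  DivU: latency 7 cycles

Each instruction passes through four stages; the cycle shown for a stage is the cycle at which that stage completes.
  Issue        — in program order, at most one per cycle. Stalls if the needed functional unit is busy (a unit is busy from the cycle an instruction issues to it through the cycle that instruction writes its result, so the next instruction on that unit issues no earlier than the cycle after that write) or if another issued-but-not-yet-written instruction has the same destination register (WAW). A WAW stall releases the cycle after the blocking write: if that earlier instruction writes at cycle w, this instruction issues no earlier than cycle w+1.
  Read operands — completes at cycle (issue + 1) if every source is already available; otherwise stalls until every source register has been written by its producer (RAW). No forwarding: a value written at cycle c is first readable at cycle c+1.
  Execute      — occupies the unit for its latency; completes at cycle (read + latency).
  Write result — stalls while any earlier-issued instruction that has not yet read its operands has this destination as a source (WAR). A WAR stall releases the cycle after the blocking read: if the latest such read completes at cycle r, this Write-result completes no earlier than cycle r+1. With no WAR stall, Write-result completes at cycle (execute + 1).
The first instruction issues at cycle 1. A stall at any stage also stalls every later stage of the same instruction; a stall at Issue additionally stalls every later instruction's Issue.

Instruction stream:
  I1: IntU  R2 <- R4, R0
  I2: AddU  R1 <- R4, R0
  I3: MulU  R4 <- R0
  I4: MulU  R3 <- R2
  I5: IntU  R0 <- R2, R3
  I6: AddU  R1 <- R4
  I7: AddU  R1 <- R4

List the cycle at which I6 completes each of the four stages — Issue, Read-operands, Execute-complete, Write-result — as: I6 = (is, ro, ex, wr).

t=1  issue I1 (IntU)
t=2  I1 read-ops | issue I2 (AddU)
t=3  I1 finished on IntU | I2 read-ops | issue I3 (MulU)
t=4  I1→R2 | I3 read-ops
t=5  I2 finished on AddU
t=6  I2→R1
t=7  I3 finished on MulU
t=8  I3→R4
t=9  issue I4 (MulU)
t=10  I4 read-ops | issue I5 (IntU)
t=11  issue I6 (AddU)
t=12  I6 read-ops
t=13  I4 finished on MulU
t=14  I4→R3 | I6 finished on AddU
t=15  I5 read-ops | I6→R1
t=16  I5 finished on IntU | issue I7 (AddU)
t=17  I5→R0 | I7 read-ops
t=19  I7 finished on AddU
t=20  I7→R1

I6 = (11, 12, 14, 15)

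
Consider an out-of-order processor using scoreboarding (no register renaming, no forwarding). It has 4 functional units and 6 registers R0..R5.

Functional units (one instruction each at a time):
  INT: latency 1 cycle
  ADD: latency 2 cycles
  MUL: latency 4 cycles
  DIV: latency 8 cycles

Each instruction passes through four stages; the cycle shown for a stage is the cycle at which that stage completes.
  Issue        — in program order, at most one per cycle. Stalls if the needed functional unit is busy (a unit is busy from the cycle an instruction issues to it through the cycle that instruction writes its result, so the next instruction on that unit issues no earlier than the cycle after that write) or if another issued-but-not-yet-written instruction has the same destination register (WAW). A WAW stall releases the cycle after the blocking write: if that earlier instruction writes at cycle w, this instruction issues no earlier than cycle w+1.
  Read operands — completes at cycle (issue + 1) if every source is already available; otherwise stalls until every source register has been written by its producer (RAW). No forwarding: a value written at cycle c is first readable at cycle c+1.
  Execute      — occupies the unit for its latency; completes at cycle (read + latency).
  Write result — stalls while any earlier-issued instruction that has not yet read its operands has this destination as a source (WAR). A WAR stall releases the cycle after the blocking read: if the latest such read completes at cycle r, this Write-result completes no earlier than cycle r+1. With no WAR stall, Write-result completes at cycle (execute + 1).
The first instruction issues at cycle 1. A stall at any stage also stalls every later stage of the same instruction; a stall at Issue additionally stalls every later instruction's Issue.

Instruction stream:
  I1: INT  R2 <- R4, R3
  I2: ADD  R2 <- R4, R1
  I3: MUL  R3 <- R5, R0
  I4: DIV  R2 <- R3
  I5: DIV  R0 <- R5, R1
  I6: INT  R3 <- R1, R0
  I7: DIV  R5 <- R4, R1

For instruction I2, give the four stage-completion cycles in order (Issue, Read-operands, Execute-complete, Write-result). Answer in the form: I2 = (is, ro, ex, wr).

c1: I1 dispatched to INT
c2: I1 operands ready
c3: I1 complete
c4: R2←I1
c5: I2 dispatched to ADD
c6: I2 operands ready · I3 dispatched to MUL
c7: I3 operands ready
c8: I2 complete
c9: R2←I2
c10: I4 dispatched to DIV
c11: I3 complete
c12: R3←I3
c13: I4 operands ready
c21: I4 complete
c22: R2←I4
c23: I5 dispatched to DIV
c24: I5 operands ready · I6 dispatched to INT
c32: I5 complete
c33: R0←I5
c34: I6 operands ready · I7 dispatched to DIV
c35: I6 complete · I7 operands ready
c36: R3←I6
c43: I7 complete
c44: R5←I7

I2 = (5, 6, 8, 9)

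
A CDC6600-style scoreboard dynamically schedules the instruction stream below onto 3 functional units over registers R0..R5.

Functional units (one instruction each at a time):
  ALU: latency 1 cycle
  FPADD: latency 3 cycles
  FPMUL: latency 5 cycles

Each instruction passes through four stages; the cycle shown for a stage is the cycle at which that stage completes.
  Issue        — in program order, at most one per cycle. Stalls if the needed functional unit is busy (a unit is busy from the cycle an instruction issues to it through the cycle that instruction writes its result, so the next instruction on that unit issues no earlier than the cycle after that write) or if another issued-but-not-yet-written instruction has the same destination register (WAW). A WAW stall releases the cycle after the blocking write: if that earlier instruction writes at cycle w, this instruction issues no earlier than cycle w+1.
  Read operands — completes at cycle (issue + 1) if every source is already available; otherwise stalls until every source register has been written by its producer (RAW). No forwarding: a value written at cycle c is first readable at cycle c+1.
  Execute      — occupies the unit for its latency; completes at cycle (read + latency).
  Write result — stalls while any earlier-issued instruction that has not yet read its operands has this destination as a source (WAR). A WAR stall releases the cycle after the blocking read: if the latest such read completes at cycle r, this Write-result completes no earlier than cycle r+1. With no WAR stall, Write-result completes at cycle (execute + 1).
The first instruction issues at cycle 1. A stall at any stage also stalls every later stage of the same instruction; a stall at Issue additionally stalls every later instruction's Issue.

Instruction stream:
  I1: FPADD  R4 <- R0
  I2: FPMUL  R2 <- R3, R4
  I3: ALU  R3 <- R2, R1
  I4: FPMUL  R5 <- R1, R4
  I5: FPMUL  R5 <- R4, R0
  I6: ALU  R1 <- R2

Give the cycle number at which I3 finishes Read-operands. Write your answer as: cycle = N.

[1] I1→FPADD
[2] I1 RO; I2→FPMUL
[3] I3→ALU
[5] I1 EX
[6] I1 WR R4
[7] I2 RO
[12] I2 EX
[13] I2 WR R2
[14] I3 RO; I4→FPMUL
[15] I3 EX; I4 RO
[16] I3 WR R3
[20] I4 EX
[21] I4 WR R5
[22] I5→FPMUL
[23] I5 RO; I6→ALU
[24] I6 RO
[25] I6 EX
[26] I6 WR R1
[28] I5 EX
[29] I5 WR R5

cycle = 14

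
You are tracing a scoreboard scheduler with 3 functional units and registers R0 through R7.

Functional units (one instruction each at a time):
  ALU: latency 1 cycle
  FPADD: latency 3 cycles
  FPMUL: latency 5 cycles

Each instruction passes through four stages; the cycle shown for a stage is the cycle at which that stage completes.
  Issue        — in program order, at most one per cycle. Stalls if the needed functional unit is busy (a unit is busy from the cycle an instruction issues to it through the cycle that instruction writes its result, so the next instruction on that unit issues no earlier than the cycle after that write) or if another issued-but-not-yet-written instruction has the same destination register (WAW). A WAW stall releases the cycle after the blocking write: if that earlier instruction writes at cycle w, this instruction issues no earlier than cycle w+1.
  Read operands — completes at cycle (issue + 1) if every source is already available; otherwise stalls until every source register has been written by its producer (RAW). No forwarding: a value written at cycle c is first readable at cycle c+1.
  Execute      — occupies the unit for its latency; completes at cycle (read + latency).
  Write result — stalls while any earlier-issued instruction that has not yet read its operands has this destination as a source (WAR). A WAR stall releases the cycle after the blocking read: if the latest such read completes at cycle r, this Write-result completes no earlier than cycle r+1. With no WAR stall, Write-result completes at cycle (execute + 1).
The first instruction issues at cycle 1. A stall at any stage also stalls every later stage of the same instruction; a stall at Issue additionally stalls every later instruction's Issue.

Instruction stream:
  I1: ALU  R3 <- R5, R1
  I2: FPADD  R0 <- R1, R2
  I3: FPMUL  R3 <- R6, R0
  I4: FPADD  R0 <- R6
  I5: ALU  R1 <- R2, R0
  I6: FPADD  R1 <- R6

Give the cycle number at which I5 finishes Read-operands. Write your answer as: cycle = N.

cycle 1: issue I1 (ALU)
cycle 2: I1 read-ops · issue I2 (FPADD)
cycle 3: I1 finished on ALU · I2 read-ops
cycle 4: I1→R3
cycle 5: issue I3 (FPMUL)
cycle 6: I2 finished on FPADD
cycle 7: I2→R0
cycle 8: I3 read-ops · issue I4 (FPADD)
cycle 9: I4 read-ops · issue I5 (ALU)
cycle 12: I4 finished on FPADD
cycle 13: I3 finished on FPMUL · I4→R0
cycle 14: I3→R3 · I5 read-ops
cycle 15: I5 finished on ALU
cycle 16: I5→R1
cycle 17: issue I6 (FPADD)
cycle 18: I6 read-ops
cycle 21: I6 finished on FPADD
cycle 22: I6→R1

cycle = 14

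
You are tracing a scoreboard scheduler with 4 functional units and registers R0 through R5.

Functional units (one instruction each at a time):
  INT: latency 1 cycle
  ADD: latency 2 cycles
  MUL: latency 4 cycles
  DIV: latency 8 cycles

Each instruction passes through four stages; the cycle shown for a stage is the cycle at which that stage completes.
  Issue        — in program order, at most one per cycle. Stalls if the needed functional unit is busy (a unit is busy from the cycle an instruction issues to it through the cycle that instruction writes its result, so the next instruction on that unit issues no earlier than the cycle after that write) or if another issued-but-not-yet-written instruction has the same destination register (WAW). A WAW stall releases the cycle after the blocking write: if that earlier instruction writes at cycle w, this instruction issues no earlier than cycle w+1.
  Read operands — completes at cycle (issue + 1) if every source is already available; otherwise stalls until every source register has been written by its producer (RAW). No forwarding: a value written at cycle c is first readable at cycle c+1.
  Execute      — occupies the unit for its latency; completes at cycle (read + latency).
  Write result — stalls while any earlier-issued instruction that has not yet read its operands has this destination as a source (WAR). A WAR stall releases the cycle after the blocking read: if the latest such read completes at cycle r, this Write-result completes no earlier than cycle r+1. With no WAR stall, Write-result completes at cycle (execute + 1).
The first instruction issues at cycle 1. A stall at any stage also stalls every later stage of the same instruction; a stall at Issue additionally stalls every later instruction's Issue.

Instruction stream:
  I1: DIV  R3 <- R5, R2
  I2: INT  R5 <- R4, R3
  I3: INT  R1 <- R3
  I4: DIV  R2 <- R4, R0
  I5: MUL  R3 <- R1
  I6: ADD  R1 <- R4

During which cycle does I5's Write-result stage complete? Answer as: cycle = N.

cycle = 24

I1: IS=1 RO=2 EX=10 WR=11
I2: IS=2 RO=12 EX=13 WR=14  [RAW R3: wait I1 write@11]
I3: IS=15 RO=16 EX=17 WR=18  [struct: INT busy until I2 writes@14]
I4: IS=16 RO=17 EX=25 WR=26
I5: IS=17 RO=19 EX=23 WR=24  [RAW R1: wait I3 write@18]
I6: IS=19 RO=20 EX=22 WR=23  [WAW R1: wait I3 write@18]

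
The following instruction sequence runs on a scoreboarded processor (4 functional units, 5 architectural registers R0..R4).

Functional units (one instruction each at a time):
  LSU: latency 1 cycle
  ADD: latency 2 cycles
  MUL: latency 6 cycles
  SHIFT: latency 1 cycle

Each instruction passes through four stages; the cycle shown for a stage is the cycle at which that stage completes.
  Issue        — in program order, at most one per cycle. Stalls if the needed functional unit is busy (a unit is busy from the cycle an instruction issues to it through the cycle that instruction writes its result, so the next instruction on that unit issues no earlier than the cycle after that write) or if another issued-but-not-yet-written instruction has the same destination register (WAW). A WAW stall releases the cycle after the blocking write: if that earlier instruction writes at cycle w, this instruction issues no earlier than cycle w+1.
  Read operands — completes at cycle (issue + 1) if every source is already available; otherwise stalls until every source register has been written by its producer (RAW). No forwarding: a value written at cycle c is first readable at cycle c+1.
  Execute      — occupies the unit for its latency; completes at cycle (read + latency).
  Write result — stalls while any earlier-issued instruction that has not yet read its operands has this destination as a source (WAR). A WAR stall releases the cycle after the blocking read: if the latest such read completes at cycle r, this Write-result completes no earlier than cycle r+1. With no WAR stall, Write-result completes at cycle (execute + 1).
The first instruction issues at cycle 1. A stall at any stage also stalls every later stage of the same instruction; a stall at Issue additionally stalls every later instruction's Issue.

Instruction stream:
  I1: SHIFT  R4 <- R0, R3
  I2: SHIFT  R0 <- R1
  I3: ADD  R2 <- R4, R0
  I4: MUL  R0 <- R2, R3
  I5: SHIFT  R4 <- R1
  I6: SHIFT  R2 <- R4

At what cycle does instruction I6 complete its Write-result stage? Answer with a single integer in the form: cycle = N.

1) issue 1, read 2, done 3, write 4
2) issue 5, read 6, done 7, write 8  <struct: SHIFT busy until I1 writes@4>
3) issue 6, read 9, done 11, write 12  <RAW R0: wait I2 write@8>
4) issue 9, read 13, done 19, write 20  <WAW R0: wait I2 write@8 / RAW R2: wait I3 write@12>
5) issue 10, read 11, done 12, write 13
6) issue 14, read 15, done 16, write 17  <struct: SHIFT busy until I5 writes@13>

cycle = 17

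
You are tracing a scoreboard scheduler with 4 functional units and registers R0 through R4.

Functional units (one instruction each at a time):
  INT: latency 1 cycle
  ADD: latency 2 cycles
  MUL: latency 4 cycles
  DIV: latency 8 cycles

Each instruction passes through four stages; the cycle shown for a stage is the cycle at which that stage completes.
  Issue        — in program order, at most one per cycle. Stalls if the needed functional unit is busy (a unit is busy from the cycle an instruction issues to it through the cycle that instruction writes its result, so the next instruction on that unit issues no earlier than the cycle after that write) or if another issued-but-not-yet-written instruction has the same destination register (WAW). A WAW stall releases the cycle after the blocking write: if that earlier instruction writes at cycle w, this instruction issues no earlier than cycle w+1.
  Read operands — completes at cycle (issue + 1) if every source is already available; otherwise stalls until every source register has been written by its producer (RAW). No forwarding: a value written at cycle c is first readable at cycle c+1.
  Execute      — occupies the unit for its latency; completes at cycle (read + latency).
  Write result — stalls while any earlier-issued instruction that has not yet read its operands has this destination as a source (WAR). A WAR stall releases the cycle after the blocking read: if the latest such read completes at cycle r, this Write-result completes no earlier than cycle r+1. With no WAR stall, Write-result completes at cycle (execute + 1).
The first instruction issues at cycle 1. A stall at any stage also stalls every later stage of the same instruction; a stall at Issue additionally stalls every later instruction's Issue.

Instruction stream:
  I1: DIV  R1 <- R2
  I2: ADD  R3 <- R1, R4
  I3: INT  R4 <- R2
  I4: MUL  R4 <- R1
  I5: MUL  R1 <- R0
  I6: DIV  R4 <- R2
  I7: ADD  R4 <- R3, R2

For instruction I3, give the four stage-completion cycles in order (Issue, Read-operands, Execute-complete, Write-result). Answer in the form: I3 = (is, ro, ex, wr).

I3 = (3, 4, 5, 13)

[1] I1 issues→DIV
[2] I1 reads, I2 issues→ADD
[3] I3 issues→INT
[4] I3 reads
[5] I3 exec-done
[10] I1 exec-done
[11] I1 writes R1
[12] I2 reads
[13] I3 writes R4
[14] I2 exec-done, I4 issues→MUL
[15] I2 writes R3, I4 reads
[19] I4 exec-done
[20] I4 writes R4
[21] I5 issues→MUL
[22] I5 reads, I6 issues→DIV
[23] I6 reads
[26] I5 exec-done
[27] I5 writes R1
[31] I6 exec-done
[32] I6 writes R4
[33] I7 issues→ADD
[34] I7 reads
[36] I7 exec-done
[37] I7 writes R4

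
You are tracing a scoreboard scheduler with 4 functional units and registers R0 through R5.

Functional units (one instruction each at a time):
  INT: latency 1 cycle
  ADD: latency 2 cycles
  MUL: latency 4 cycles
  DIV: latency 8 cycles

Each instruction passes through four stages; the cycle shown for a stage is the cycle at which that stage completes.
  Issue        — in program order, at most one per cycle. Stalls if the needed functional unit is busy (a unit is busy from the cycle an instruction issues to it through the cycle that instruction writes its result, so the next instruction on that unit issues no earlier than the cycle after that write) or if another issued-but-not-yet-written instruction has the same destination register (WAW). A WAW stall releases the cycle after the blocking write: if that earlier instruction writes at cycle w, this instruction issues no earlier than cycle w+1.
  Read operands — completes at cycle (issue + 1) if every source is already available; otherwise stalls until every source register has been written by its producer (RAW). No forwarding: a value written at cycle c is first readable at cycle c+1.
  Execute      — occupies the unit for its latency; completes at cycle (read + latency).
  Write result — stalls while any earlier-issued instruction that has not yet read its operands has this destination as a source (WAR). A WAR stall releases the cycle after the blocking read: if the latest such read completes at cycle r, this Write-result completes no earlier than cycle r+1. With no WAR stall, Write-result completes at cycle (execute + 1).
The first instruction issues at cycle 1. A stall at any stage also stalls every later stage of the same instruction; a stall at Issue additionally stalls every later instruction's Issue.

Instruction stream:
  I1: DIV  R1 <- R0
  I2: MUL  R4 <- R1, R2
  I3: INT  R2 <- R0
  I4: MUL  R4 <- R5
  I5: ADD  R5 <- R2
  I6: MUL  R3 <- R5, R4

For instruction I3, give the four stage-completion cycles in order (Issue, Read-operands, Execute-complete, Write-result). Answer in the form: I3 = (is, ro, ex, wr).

t=1  I1 dispatched to DIV
t=2  I1 operands ready | I2 dispatched to MUL
t=3  I3 dispatched to INT
t=4  I3 operands ready
t=5  I3 complete
t=10  I1 complete
t=11  R1←I1
t=12  I2 operands ready
t=13  R2←I3
t=16  I2 complete
t=17  R4←I2
t=18  I4 dispatched to MUL
t=19  I4 operands ready | I5 dispatched to ADD
t=20  I5 operands ready
t=22  I5 complete
t=23  I4 complete | R5←I5
t=24  R4←I4
t=25  I6 dispatched to MUL
t=26  I6 operands ready
t=30  I6 complete
t=31  R3←I6

I3 = (3, 4, 5, 13)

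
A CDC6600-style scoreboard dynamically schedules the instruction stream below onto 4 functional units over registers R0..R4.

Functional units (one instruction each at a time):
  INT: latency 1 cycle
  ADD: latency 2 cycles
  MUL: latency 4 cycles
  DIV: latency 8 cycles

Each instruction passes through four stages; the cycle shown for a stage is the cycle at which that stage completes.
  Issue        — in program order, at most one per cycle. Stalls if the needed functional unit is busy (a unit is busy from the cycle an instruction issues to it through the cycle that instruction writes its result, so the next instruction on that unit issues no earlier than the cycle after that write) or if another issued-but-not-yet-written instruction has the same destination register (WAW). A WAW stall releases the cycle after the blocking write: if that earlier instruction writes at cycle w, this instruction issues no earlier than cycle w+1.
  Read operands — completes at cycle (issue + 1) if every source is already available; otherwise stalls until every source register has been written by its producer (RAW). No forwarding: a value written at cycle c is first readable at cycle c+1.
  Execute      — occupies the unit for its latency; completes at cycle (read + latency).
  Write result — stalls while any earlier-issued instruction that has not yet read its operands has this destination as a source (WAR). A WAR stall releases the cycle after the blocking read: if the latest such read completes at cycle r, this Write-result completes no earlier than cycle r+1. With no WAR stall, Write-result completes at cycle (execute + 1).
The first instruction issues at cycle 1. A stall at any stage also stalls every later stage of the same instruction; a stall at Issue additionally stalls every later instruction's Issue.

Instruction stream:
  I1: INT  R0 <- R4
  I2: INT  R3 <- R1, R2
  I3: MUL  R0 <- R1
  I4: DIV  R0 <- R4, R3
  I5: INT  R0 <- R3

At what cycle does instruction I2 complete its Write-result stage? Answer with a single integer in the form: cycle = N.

[I1] 1/2/3/4
[I2] 5/6/7/8  (struct: INT busy until I1 writes@4)
[I3] 6/7/11/12
[I4] 13/14/22/23  (WAW R0: wait I3 write@12)
[I5] 24/25/26/27  (WAW R0: wait I4 write@23)

cycle = 8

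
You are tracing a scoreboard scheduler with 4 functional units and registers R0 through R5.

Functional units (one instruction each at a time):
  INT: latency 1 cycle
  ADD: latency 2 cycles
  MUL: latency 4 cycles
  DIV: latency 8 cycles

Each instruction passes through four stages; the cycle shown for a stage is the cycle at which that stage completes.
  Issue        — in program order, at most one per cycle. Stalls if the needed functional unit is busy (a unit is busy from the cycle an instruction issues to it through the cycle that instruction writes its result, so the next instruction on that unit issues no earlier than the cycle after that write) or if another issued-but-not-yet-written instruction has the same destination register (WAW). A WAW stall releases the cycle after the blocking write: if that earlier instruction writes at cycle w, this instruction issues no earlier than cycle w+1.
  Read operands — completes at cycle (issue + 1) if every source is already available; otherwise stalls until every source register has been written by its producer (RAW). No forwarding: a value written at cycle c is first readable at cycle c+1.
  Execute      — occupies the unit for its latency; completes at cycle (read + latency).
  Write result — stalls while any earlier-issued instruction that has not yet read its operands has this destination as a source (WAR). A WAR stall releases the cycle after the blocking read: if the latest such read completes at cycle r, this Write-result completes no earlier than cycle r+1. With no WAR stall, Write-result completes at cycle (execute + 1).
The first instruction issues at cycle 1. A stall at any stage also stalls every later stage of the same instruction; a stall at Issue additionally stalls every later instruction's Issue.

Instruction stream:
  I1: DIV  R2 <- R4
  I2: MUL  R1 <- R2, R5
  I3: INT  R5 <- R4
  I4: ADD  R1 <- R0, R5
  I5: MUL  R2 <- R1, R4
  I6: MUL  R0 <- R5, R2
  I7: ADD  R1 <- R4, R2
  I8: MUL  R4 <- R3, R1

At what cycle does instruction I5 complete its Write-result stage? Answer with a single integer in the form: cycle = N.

cycle 1: issue I1 (DIV)
cycle 2: I1 read-ops · issue I2 (MUL)
cycle 3: issue I3 (INT)
cycle 4: I3 read-ops
cycle 5: I3 finished on INT
cycle 10: I1 finished on DIV
cycle 11: I1→R2
cycle 12: I2 read-ops
cycle 13: I3→R5
cycle 16: I2 finished on MUL
cycle 17: I2→R1
cycle 18: issue I4 (ADD)
cycle 19: I4 read-ops · issue I5 (MUL)
cycle 21: I4 finished on ADD
cycle 22: I4→R1
cycle 23: I5 read-ops
cycle 27: I5 finished on MUL
cycle 28: I5→R2
cycle 29: issue I6 (MUL)
cycle 30: I6 read-ops · issue I7 (ADD)
cycle 31: I7 read-ops
cycle 33: I7 finished on ADD
cycle 34: I6 finished on MUL · I7→R1
cycle 35: I6→R0
cycle 36: issue I8 (MUL)
cycle 37: I8 read-ops
cycle 41: I8 finished on MUL
cycle 42: I8→R4

cycle = 28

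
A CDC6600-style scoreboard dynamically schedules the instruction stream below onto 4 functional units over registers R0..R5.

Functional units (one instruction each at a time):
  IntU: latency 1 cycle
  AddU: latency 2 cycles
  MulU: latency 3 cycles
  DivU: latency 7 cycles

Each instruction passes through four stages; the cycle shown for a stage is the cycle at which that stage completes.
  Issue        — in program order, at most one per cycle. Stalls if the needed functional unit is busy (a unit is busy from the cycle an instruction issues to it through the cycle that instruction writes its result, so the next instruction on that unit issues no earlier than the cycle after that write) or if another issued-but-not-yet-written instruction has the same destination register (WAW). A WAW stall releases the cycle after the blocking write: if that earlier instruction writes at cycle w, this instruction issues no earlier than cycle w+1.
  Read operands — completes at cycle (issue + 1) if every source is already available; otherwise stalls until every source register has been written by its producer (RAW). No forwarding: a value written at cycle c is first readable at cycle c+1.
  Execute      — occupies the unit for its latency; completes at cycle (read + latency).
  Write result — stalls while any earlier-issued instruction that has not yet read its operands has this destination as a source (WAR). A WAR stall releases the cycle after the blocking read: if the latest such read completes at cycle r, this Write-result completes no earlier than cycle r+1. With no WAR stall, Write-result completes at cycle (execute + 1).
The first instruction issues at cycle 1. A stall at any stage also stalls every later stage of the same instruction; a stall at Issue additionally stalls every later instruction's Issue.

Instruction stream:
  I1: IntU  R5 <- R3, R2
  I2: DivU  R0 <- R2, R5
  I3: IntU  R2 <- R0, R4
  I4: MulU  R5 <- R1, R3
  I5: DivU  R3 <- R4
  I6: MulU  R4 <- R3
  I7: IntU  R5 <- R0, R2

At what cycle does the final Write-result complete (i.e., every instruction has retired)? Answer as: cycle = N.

c1: I1 dispatched to IntU
c2: I1 operands ready; I2 dispatched to DivU
c3: I1 complete
c4: R5←I1
c5: I2 operands ready; I3 dispatched to IntU
c6: I4 dispatched to MulU
c7: I4 operands ready
c10: I4 complete
c11: R5←I4
c12: I2 complete
c13: R0←I2
c14: I3 operands ready; I5 dispatched to DivU
c15: I3 complete; I5 operands ready; I6 dispatched to MulU
c16: R2←I3
c17: I7 dispatched to IntU
c18: I7 operands ready
c19: I7 complete
c20: R5←I7
c22: I5 complete
c23: R3←I5
c24: I6 operands ready
c27: I6 complete
c28: R4←I6

cycle = 28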